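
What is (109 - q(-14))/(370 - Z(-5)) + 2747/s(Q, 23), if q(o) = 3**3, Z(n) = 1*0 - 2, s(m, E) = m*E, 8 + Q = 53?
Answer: 184459/64170 ≈ 2.8745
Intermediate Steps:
Q = 45 (Q = -8 + 53 = 45)
s(m, E) = E*m
Z(n) = -2 (Z(n) = 0 - 2 = -2)
q(o) = 27
(109 - q(-14))/(370 - Z(-5)) + 2747/s(Q, 23) = (109 - 1*27)/(370 - 1*(-2)) + 2747/((23*45)) = (109 - 27)/(370 + 2) + 2747/1035 = 82/372 + 2747*(1/1035) = 82*(1/372) + 2747/1035 = 41/186 + 2747/1035 = 184459/64170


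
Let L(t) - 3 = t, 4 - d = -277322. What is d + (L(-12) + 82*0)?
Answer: 277317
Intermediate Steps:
d = 277326 (d = 4 - 1*(-277322) = 4 + 277322 = 277326)
L(t) = 3 + t
d + (L(-12) + 82*0) = 277326 + ((3 - 12) + 82*0) = 277326 + (-9 + 0) = 277326 - 9 = 277317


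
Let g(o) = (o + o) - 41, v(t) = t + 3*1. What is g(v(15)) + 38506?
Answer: 38501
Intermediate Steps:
v(t) = 3 + t (v(t) = t + 3 = 3 + t)
g(o) = -41 + 2*o (g(o) = 2*o - 41 = -41 + 2*o)
g(v(15)) + 38506 = (-41 + 2*(3 + 15)) + 38506 = (-41 + 2*18) + 38506 = (-41 + 36) + 38506 = -5 + 38506 = 38501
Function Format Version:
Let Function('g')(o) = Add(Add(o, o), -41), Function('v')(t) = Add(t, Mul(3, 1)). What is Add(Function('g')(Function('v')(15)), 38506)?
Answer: 38501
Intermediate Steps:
Function('v')(t) = Add(3, t) (Function('v')(t) = Add(t, 3) = Add(3, t))
Function('g')(o) = Add(-41, Mul(2, o)) (Function('g')(o) = Add(Mul(2, o), -41) = Add(-41, Mul(2, o)))
Add(Function('g')(Function('v')(15)), 38506) = Add(Add(-41, Mul(2, Add(3, 15))), 38506) = Add(Add(-41, Mul(2, 18)), 38506) = Add(Add(-41, 36), 38506) = Add(-5, 38506) = 38501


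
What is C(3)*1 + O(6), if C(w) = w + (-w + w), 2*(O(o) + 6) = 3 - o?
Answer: -9/2 ≈ -4.5000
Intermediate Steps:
O(o) = -9/2 - o/2 (O(o) = -6 + (3 - o)/2 = -6 + (3/2 - o/2) = -9/2 - o/2)
C(w) = w (C(w) = w + 0 = w)
C(3)*1 + O(6) = 3*1 + (-9/2 - 1/2*6) = 3 + (-9/2 - 3) = 3 - 15/2 = -9/2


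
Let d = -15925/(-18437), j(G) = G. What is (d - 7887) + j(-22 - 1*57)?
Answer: -146853217/18437 ≈ -7965.1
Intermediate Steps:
d = 15925/18437 (d = -15925*(-1/18437) = 15925/18437 ≈ 0.86375)
(d - 7887) + j(-22 - 1*57) = (15925/18437 - 7887) + (-22 - 1*57) = -145396694/18437 + (-22 - 57) = -145396694/18437 - 79 = -146853217/18437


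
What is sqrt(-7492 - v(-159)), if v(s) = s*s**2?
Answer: 17*sqrt(13883) ≈ 2003.0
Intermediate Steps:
v(s) = s**3
sqrt(-7492 - v(-159)) = sqrt(-7492 - 1*(-159)**3) = sqrt(-7492 - 1*(-4019679)) = sqrt(-7492 + 4019679) = sqrt(4012187) = 17*sqrt(13883)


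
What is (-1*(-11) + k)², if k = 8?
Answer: 361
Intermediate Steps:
(-1*(-11) + k)² = (-1*(-11) + 8)² = (11 + 8)² = 19² = 361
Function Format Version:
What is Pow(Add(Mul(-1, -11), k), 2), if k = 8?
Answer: 361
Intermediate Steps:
Pow(Add(Mul(-1, -11), k), 2) = Pow(Add(Mul(-1, -11), 8), 2) = Pow(Add(11, 8), 2) = Pow(19, 2) = 361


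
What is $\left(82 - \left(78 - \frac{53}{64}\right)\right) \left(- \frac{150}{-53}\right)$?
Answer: $\frac{23175}{1696} \approx 13.665$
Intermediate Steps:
$\left(82 - \left(78 - \frac{53}{64}\right)\right) \left(- \frac{150}{-53}\right) = \left(82 + \left(-78 + 53 \cdot \frac{1}{64}\right)\right) \left(\left(-150\right) \left(- \frac{1}{53}\right)\right) = \left(82 + \left(-78 + \frac{53}{64}\right)\right) \frac{150}{53} = \left(82 - \frac{4939}{64}\right) \frac{150}{53} = \frac{309}{64} \cdot \frac{150}{53} = \frac{23175}{1696}$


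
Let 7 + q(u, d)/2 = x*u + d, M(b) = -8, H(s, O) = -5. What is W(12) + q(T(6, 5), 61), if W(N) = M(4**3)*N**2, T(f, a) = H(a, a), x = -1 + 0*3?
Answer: -1034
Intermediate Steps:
x = -1 (x = -1 + 0 = -1)
T(f, a) = -5
W(N) = -8*N**2
q(u, d) = -14 - 2*u + 2*d (q(u, d) = -14 + 2*(-u + d) = -14 + 2*(d - u) = -14 + (-2*u + 2*d) = -14 - 2*u + 2*d)
W(12) + q(T(6, 5), 61) = -8*12**2 + (-14 - 2*(-5) + 2*61) = -8*144 + (-14 + 10 + 122) = -1152 + 118 = -1034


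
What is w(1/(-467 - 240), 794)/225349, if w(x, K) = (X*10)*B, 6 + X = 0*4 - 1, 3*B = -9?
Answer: 210/225349 ≈ 0.00093189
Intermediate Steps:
B = -3 (B = (1/3)*(-9) = -3)
X = -7 (X = -6 + (0*4 - 1) = -6 + (0 - 1) = -6 - 1 = -7)
w(x, K) = 210 (w(x, K) = -7*10*(-3) = -70*(-3) = 210)
w(1/(-467 - 240), 794)/225349 = 210/225349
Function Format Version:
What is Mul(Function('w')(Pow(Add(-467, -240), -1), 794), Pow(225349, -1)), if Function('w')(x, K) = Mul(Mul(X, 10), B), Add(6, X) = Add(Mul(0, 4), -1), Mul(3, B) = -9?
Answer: Rational(210, 225349) ≈ 0.00093189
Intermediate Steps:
B = -3 (B = Mul(Rational(1, 3), -9) = -3)
X = -7 (X = Add(-6, Add(Mul(0, 4), -1)) = Add(-6, Add(0, -1)) = Add(-6, -1) = -7)
Function('w')(x, K) = 210 (Function('w')(x, K) = Mul(Mul(-7, 10), -3) = Mul(-70, -3) = 210)
Mul(Function('w')(Pow(Add(-467, -240), -1), 794), Pow(225349, -1)) = Mul(210, Pow(225349, -1)) = Mul(210, Rational(1, 225349)) = Rational(210, 225349)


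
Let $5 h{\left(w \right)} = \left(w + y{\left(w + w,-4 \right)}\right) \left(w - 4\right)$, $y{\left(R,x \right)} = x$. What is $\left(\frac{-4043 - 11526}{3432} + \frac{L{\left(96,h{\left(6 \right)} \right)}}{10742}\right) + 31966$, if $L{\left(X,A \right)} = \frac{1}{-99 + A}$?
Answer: $\frac{289274786653043}{9050736552} \approx 31961.0$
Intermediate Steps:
$h{\left(w \right)} = \frac{\left(-4 + w\right)^{2}}{5}$ ($h{\left(w \right)} = \frac{\left(w - 4\right) \left(w - 4\right)}{5} = \frac{\left(-4 + w\right) \left(-4 + w\right)}{5} = \frac{\left(-4 + w\right)^{2}}{5}$)
$\left(\frac{-4043 - 11526}{3432} + \frac{L{\left(96,h{\left(6 \right)} \right)}}{10742}\right) + 31966 = \left(\frac{-4043 - 11526}{3432} + \frac{1}{\left(-99 + \left(\frac{16}{5} - \frac{48}{5} + \frac{6^{2}}{5}\right)\right) 10742}\right) + 31966 = \left(\left(-4043 - 11526\right) \frac{1}{3432} + \frac{1}{-99 + \left(\frac{16}{5} - \frac{48}{5} + \frac{1}{5} \cdot 36\right)} \frac{1}{10742}\right) + 31966 = \left(\left(-15569\right) \frac{1}{3432} + \frac{1}{-99 + \left(\frac{16}{5} - \frac{48}{5} + \frac{36}{5}\right)} \frac{1}{10742}\right) + 31966 = \left(- \frac{15569}{3432} + \frac{1}{-99 + \frac{4}{5}} \cdot \frac{1}{10742}\right) + 31966 = \left(- \frac{15569}{3432} + \frac{1}{- \frac{491}{5}} \cdot \frac{1}{10742}\right) + 31966 = \left(- \frac{15569}{3432} - \frac{5}{5274322}\right) + 31966 = - \frac{41057968189}{9050736552} + 31966 = \frac{289274786653043}{9050736552}$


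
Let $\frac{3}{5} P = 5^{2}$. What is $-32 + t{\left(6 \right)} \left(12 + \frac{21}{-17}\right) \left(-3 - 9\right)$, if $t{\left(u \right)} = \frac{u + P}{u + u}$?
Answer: $- \frac{9267}{17} \approx -545.12$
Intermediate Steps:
$P = \frac{125}{3}$ ($P = \frac{5 \cdot 5^{2}}{3} = \frac{5}{3} \cdot 25 = \frac{125}{3} \approx 41.667$)
$t{\left(u \right)} = \frac{\frac{125}{3} + u}{2 u}$ ($t{\left(u \right)} = \frac{u + \frac{125}{3}}{u + u} = \frac{\frac{125}{3} + u}{2 u}$)
$-32 + t{\left(6 \right)} \left(12 + \frac{21}{-17}\right) \left(-3 - 9\right) = -32 + \frac{125 + 3 \cdot 6}{6 \cdot 6} \left(12 + \frac{21}{-17}\right) \left(-3 - 9\right) = -32 + \frac{1}{6} \cdot \frac{1}{6} \left(125 + 18\right) \left(12 + 21 \left(- \frac{1}{17}\right)\right) \left(-12\right) = -32 + \frac{1}{6} \cdot \frac{1}{6} \cdot 143 \left(12 - \frac{21}{17}\right) \left(-12\right) = -32 + \frac{143 \cdot \frac{183}{17} \left(-12\right)}{36} = -32 + \frac{143}{36} \left(- \frac{2196}{17}\right) = -32 - \frac{8723}{17} = - \frac{9267}{17}$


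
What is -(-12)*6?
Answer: 72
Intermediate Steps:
-(-12)*6 = -1*(-72) = 72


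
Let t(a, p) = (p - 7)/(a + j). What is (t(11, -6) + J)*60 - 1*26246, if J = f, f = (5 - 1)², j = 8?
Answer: -481214/19 ≈ -25327.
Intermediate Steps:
f = 16 (f = 4² = 16)
J = 16
t(a, p) = (-7 + p)/(8 + a) (t(a, p) = (p - 7)/(a + 8) = (-7 + p)/(8 + a))
(t(11, -6) + J)*60 - 1*26246 = ((-7 - 6)/(8 + 11) + 16)*60 - 1*26246 = (-13/19 + 16)*60 - 26246 = (291/19)*60 - 26246 = 17460/19 - 26246 = -481214/19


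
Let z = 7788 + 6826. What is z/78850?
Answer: 7307/39425 ≈ 0.18534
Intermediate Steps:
z = 14614
z/78850 = 14614/78850 = 14614*(1/78850) = 7307/39425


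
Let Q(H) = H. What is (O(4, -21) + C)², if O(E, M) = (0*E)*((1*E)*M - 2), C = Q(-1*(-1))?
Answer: 1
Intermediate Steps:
C = 1 (C = -1*(-1) = 1)
O(E, M) = 0 (O(E, M) = 0*(E*M - 2) = 0*(-2 + E*M) = 0)
(O(4, -21) + C)² = (0 + 1)² = 1² = 1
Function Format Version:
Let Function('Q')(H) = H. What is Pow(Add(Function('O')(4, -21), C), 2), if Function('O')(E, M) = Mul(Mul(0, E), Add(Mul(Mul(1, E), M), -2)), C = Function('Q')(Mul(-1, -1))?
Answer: 1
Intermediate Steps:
C = 1 (C = Mul(-1, -1) = 1)
Function('O')(E, M) = 0 (Function('O')(E, M) = Mul(0, Add(Mul(E, M), -2)) = Mul(0, Add(-2, Mul(E, M))) = 0)
Pow(Add(Function('O')(4, -21), C), 2) = Pow(Add(0, 1), 2) = Pow(1, 2) = 1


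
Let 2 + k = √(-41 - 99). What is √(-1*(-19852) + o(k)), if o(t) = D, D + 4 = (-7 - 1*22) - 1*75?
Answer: 4*√1234 ≈ 140.51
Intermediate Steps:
D = -108 (D = -4 + ((-7 - 1*22) - 1*75) = -4 + ((-7 - 22) - 75) = -4 + (-29 - 75) = -4 - 104 = -108)
k = -2 + 2*I*√35 (k = -2 + √(-41 - 99) = -2 + √(-140) = -2 + 2*I*√35 ≈ -2.0 + 11.832*I)
o(t) = -108
√(-1*(-19852) + o(k)) = √(-1*(-19852) - 108) = √(19852 - 108) = √19744 = 4*√1234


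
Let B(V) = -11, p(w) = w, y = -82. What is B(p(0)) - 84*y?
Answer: 6877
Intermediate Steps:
B(p(0)) - 84*y = -11 - 84*(-82) = -11 + 6888 = 6877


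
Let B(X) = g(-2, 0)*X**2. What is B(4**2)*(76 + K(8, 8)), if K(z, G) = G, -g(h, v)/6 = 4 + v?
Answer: -516096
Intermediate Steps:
g(h, v) = -24 - 6*v (g(h, v) = -6*(4 + v) = -24 - 6*v)
B(X) = -24*X**2 (B(X) = (-24 - 6*0)*X**2 = (-24 + 0)*X**2 = -24*X**2)
B(4**2)*(76 + K(8, 8)) = (-24*(4**2)**2)*(76 + 8) = -24*16**2*84 = -24*256*84 = -6144*84 = -516096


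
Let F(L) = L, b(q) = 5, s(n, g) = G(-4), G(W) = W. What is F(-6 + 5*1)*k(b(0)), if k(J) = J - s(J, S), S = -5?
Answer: -9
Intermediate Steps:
s(n, g) = -4
k(J) = 4 + J (k(J) = J - 1*(-4) = J + 4 = 4 + J)
F(-6 + 5*1)*k(b(0)) = (-6 + 5*1)*(4 + 5) = (-6 + 5)*9 = -1*9 = -9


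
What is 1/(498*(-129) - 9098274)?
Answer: -1/9162516 ≈ -1.0914e-7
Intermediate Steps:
1/(498*(-129) - 9098274) = 1/(-64242 - 9098274) = 1/(-9162516) = -1/9162516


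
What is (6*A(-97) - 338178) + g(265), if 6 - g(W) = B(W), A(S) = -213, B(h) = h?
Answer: -339715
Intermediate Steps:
g(W) = 6 - W
(6*A(-97) - 338178) + g(265) = (6*(-213) - 338178) + (6 - 1*265) = (-1278 - 338178) + (6 - 265) = -339456 - 259 = -339715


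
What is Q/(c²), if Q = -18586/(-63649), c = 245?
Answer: 18586/3820531225 ≈ 4.8648e-6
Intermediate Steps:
Q = 18586/63649 (Q = -18586*(-1/63649) = 18586/63649 ≈ 0.29201)
Q/(c²) = 18586/(63649*(245²)) = (18586/63649)/60025 = (18586/63649)*(1/60025) = 18586/3820531225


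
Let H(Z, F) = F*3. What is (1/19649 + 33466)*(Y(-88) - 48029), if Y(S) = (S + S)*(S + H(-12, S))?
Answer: 1307913562215/2807 ≈ 4.6595e+8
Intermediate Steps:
H(Z, F) = 3*F
Y(S) = 8*S² (Y(S) = (S + S)*(S + 3*S) = (2*S)*(4*S) = 8*S²)
(1/19649 + 33466)*(Y(-88) - 48029) = (1/19649 + 33466)*(8*(-88)² - 48029) = (1/19649 + 33466)*(8*7744 - 48029) = 657573435*(61952 - 48029)/19649 = (657573435/19649)*13923 = 1307913562215/2807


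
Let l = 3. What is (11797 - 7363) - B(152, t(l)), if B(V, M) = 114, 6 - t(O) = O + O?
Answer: 4320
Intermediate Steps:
t(O) = 6 - 2*O (t(O) = 6 - (O + O) = 6 - 2*O)
(11797 - 7363) - B(152, t(l)) = (11797 - 7363) - 1*114 = 4434 - 114 = 4320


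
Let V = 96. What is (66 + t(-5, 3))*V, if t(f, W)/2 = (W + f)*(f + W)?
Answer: 7104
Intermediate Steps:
t(f, W) = 2*(W + f)² (t(f, W) = 2*((W + f)*(f + W)) = 2*((W + f)*(W + f)) = 2*(W + f)²)
(66 + t(-5, 3))*V = (66 + 2*(3 - 5)²)*96 = (66 + 2*(-2)²)*96 = (66 + 2*4)*96 = (66 + 8)*96 = 74*96 = 7104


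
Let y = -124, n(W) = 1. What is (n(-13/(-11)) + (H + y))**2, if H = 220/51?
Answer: 36638809/2601 ≈ 14086.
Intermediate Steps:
H = 220/51 (H = 220*(1/51) = 220/51 ≈ 4.3137)
(n(-13/(-11)) + (H + y))**2 = (1 + (220/51 - 124))**2 = (1 - 6104/51)**2 = (-6053/51)**2 = 36638809/2601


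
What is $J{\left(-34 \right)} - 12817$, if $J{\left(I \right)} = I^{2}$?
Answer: $-11661$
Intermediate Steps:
$J{\left(-34 \right)} - 12817 = \left(-34\right)^{2} - 12817 = 1156 - 12817 = -11661$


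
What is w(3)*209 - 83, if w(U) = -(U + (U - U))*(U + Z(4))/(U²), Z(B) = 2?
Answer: -1294/3 ≈ -431.33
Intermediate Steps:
w(U) = -(2 + U)/U (w(U) = -(U + (U - U))*(U + 2)/(U²) = -(U + 0)*(2 + U)/U² = -U*(2 + U)/U² = -(2 + U)/U)
w(3)*209 - 83 = ((-2 - 1*3)/3)*209 - 83 = ((-2 - 3)/3)*209 - 83 = ((⅓)*(-5))*209 - 83 = -5/3*209 - 83 = -1045/3 - 83 = -1294/3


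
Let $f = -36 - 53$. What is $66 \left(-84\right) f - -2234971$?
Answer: $2728387$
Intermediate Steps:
$f = -89$
$66 \left(-84\right) f - -2234971 = 66 \left(-84\right) \left(-89\right) - -2234971 = \left(-5544\right) \left(-89\right) + 2234971 = 493416 + 2234971 = 2728387$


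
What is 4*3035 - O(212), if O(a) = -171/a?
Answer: 2573851/212 ≈ 12141.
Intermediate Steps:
4*3035 - O(212) = 4*3035 - (-171)/212 = 12140 - (-171)/212 = 12140 - 1*(-171/212) = 12140 + 171/212 = 2573851/212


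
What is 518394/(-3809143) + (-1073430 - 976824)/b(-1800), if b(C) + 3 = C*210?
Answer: 2537918728380/479955827143 ≈ 5.2878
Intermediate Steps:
b(C) = -3 + 210*C (b(C) = -3 + C*210 = -3 + 210*C)
518394/(-3809143) + (-1073430 - 976824)/b(-1800) = 518394/(-3809143) + (-1073430 - 976824)/(-3 + 210*(-1800)) = 518394*(-1/3809143) - 2050254/(-3 - 378000) = -518394/3809143 - 2050254/(-378003) = -518394/3809143 - 2050254*(-1/378003) = -518394/3809143 + 683418/126001 = 2537918728380/479955827143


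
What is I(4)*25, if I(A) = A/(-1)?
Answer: -100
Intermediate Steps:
I(A) = -A (I(A) = A*(-1) = -A)
I(4)*25 = -1*4*25 = -4*25 = -100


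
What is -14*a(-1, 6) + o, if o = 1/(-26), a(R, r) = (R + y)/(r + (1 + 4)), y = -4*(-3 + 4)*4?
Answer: 6177/286 ≈ 21.598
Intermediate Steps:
y = -16 (y = -4*4 = -16)
a(R, r) = (-16 + R)/(5 + r) (a(R, r) = (R - 16)/(r + (1 + 4)) = (-16 + R)/(r + 5) = (-16 + R)/(5 + r))
o = -1/26 ≈ -0.038462
-14*a(-1, 6) + o = -14*(-16 - 1)/(5 + 6) - 1/26 = -14*(-17)/11 - 1/26 = -14*(-17/11) - 1/26 = 238/11 - 1/26 = 6177/286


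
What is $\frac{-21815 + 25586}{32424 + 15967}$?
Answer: $\frac{3771}{48391} \approx 0.077928$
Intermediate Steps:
$\frac{-21815 + 25586}{32424 + 15967} = \frac{3771}{48391}$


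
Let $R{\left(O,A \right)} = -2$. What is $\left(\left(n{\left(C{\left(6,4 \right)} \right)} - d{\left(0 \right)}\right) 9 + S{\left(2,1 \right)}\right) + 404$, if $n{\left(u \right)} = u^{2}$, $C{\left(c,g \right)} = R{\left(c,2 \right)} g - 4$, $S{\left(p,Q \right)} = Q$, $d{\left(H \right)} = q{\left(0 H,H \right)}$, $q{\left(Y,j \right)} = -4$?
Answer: $1737$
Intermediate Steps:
$d{\left(H \right)} = -4$
$C{\left(c,g \right)} = -4 - 2 g$ ($C{\left(c,g \right)} = - 2 g - 4 = -4 - 2 g$)
$\left(\left(n{\left(C{\left(6,4 \right)} \right)} - d{\left(0 \right)}\right) 9 + S{\left(2,1 \right)}\right) + 404 = \left(\left(\left(-4 - 8\right)^{2} - -4\right) 9 + 1\right) + 404 = \left(\left(\left(-4 - 8\right)^{2} + 4\right) 9 + 1\right) + 404 = \left(\left(\left(-12\right)^{2} + 4\right) 9 + 1\right) + 404 = \left(\left(144 + 4\right) 9 + 1\right) + 404 = \left(148 \cdot 9 + 1\right) + 404 = \left(1332 + 1\right) + 404 = 1333 + 404 = 1737$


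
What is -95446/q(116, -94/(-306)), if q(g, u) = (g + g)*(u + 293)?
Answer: -561663/400432 ≈ -1.4026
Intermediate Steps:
q(g, u) = 2*g*(293 + u) (q(g, u) = (2*g)*(293 + u) = 2*g*(293 + u))
-95446/q(116, -94/(-306)) = -95446*1/(232*(293 - 94/(-306))) = -95446*1/(232*(293 - 94*(-1/306))) = -95446*1/(232*(293 + 47/153)) = -95446/(2*116*(44876/153)) = -95446/10411232/153 = -95446*153/10411232 = -561663/400432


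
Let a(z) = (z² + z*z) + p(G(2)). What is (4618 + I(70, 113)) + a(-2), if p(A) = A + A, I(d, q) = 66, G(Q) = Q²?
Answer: 4700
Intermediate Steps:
p(A) = 2*A
a(z) = 8 + 2*z² (a(z) = (z² + z*z) + 2*2² = (z² + z²) + 2*4 = 2*z² + 8 = 8 + 2*z²)
(4618 + I(70, 113)) + a(-2) = (4618 + 66) + (8 + 2*(-2)²) = 4684 + (8 + 2*4) = 4684 + (8 + 8) = 4684 + 16 = 4700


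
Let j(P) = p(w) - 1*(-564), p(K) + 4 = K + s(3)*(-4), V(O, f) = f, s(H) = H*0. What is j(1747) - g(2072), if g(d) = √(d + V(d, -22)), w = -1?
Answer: 559 - 5*√82 ≈ 513.72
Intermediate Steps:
s(H) = 0
g(d) = √(-22 + d) (g(d) = √(d - 22) = √(-22 + d))
p(K) = -4 + K (p(K) = -4 + (K + 0*(-4)) = -4 + (K + 0) = -4 + K)
j(P) = 559 (j(P) = (-4 - 1) - 1*(-564) = -5 + 564 = 559)
j(1747) - g(2072) = 559 - √(-22 + 2072) = 559 - √2050 = 559 - 5*√82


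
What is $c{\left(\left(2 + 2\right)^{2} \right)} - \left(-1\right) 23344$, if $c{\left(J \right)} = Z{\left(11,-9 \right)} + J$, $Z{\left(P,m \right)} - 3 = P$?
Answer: $23374$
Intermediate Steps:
$Z{\left(P,m \right)} = 3 + P$
$c{\left(J \right)} = 14 + J$ ($c{\left(J \right)} = \left(3 + 11\right) + J = 14 + J$)
$c{\left(\left(2 + 2\right)^{2} \right)} - \left(-1\right) 23344 = \left(14 + \left(2 + 2\right)^{2}\right) - \left(-1\right) 23344 = \left(14 + 4^{2}\right) - -23344 = \left(14 + 16\right) + 23344 = 30 + 23344 = 23374$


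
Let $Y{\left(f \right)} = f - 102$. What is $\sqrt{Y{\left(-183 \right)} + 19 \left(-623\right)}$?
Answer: $i \sqrt{12122} \approx 110.1 i$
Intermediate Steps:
$Y{\left(f \right)} = -102 + f$
$\sqrt{Y{\left(-183 \right)} + 19 \left(-623\right)} = \sqrt{\left(-102 - 183\right) + 19 \left(-623\right)} = \sqrt{-285 - 11837} = \sqrt{-12122} = i \sqrt{12122}$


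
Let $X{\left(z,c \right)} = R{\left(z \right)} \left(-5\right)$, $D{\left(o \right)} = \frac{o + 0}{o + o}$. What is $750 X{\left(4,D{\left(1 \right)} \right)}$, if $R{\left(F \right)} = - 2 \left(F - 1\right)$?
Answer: $22500$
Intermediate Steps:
$R{\left(F \right)} = 2 - 2 F$ ($R{\left(F \right)} = - 2 \left(-1 + F\right) = 2 - 2 F$)
$D{\left(o \right)} = \frac{1}{2}$ ($D{\left(o \right)} = \frac{o}{2 o} = o \frac{1}{2 o} = \frac{1}{2}$)
$X{\left(z,c \right)} = -10 + 10 z$ ($X{\left(z,c \right)} = \left(2 - 2 z\right) \left(-5\right) = -10 + 10 z$)
$750 X{\left(4,D{\left(1 \right)} \right)} = 750 \left(-10 + 10 \cdot 4\right) = 750 \left(-10 + 40\right) = 750 \cdot 30 = 22500$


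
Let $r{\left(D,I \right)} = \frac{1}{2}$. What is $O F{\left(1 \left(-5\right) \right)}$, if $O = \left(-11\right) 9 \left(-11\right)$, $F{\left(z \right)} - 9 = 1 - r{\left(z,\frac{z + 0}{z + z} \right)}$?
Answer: $\frac{20691}{2} \approx 10346.0$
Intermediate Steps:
$r{\left(D,I \right)} = \frac{1}{2}$
$F{\left(z \right)} = \frac{19}{2}$ ($F{\left(z \right)} = 9 + \left(1 - \frac{1}{2}\right) = 9 + \frac{1}{2} = \frac{19}{2}$)
$O = 1089$ ($O = \left(-99\right) \left(-11\right) = 1089$)
$O F{\left(1 \left(-5\right) \right)} = 1089 \cdot \frac{19}{2} = \frac{20691}{2}$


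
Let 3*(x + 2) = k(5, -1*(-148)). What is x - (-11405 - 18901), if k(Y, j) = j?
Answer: 91060/3 ≈ 30353.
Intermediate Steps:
x = 142/3 (x = -2 + (-1*(-148))/3 = -2 + (⅓)*148 = -2 + 148/3 = 142/3 ≈ 47.333)
x - (-11405 - 18901) = 142/3 - (-11405 - 18901) = 142/3 - 1*(-30306) = 142/3 + 30306 = 91060/3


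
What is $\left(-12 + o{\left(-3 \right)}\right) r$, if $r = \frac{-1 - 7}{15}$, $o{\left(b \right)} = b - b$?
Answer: $\frac{32}{5} \approx 6.4$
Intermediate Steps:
$o{\left(b \right)} = 0$
$r = - \frac{8}{15}$ ($r = \left(-1 - 7\right) \frac{1}{15} = \left(-8\right) \frac{1}{15} = - \frac{8}{15} \approx -0.53333$)
$\left(-12 + o{\left(-3 \right)}\right) r = \left(-12 + 0\right) \left(- \frac{8}{15}\right) = \left(-12\right) \left(- \frac{8}{15}\right) = \frac{32}{5}$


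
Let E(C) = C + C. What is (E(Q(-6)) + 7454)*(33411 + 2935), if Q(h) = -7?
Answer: 270414240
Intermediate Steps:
E(C) = 2*C
(E(Q(-6)) + 7454)*(33411 + 2935) = (2*(-7) + 7454)*(33411 + 2935) = (-14 + 7454)*36346 = 7440*36346 = 270414240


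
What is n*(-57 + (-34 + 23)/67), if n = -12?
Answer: 45960/67 ≈ 685.97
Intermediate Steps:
n*(-57 + (-34 + 23)/67) = -12*(-57 + (-34 + 23)/67) = -12*(-57 - 11*1/67) = -12*(-57 - 11/67) = -12*(-3830/67) = 45960/67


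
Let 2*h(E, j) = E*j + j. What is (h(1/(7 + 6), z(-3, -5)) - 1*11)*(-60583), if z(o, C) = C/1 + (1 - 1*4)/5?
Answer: 55191113/65 ≈ 8.4909e+5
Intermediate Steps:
z(o, C) = -3/5 + C (z(o, C) = C*1 + (1 - 4)*(1/5) = C - 3*1/5 = C - 3/5 = -3/5 + C)
h(E, j) = j/2 + E*j/2 (h(E, j) = (E*j + j)/2 = (j + E*j)/2 = j/2 + E*j/2)
(h(1/(7 + 6), z(-3, -5)) - 1*11)*(-60583) = ((-3/5 - 5)*(1 + 1/(7 + 6))/2 - 1*11)*(-60583) = ((1/2)*(-28/5)*(1 + 1/13) - 11)*(-60583) = ((1/2)*(-28/5)*(14/13) - 11)*(-60583) = (-196/65 - 11)*(-60583) = -911/65*(-60583) = 55191113/65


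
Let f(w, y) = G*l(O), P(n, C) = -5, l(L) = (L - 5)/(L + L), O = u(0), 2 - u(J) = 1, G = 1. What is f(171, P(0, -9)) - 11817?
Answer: -11819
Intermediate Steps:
u(J) = 1 (u(J) = 2 - 1*1 = 2 - 1 = 1)
O = 1
l(L) = (-5 + L)/(2*L) (l(L) = (-5 + L)/((2*L)) = (-5 + L)*(1/(2*L)) = (-5 + L)/(2*L))
f(w, y) = -2 (f(w, y) = 1*((1/2)*(-5 + 1)/1) = 1*((1/2)*1*(-4)) = 1*(-2) = -2)
f(171, P(0, -9)) - 11817 = -2 - 11817 = -11819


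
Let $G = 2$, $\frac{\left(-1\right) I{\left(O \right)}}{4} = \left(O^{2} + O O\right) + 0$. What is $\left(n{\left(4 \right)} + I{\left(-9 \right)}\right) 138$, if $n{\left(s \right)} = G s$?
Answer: $-88320$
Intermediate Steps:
$I{\left(O \right)} = - 8 O^{2}$ ($I{\left(O \right)} = - 4 \left(\left(O^{2} + O O\right) + 0\right) = - 4 \left(\left(O^{2} + O^{2}\right) + 0\right) = - 4 \left(2 O^{2} + 0\right) = - 4 \cdot 2 O^{2} = - 8 O^{2}$)
$n{\left(s \right)} = 2 s$
$\left(n{\left(4 \right)} + I{\left(-9 \right)}\right) 138 = \left(2 \cdot 4 - 8 \left(-9\right)^{2}\right) 138 = \left(8 - 648\right) 138 = \left(-640\right) 138 = -88320$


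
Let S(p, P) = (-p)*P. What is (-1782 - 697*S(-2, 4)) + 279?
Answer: -7079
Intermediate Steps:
S(p, P) = -P*p
(-1782 - 697*S(-2, 4)) + 279 = (-1782 - (-697)*4*(-2)) + 279 = (-1782 - 697*8) + 279 = (-1782 - 5576) + 279 = -7358 + 279 = -7079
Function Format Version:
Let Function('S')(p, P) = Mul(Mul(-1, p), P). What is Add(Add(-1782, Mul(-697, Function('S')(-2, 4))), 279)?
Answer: -7079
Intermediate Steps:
Function('S')(p, P) = Mul(-1, P, p)
Add(Add(-1782, Mul(-697, Function('S')(-2, 4))), 279) = Add(Add(-1782, Mul(-697, Mul(-1, 4, -2))), 279) = Add(Add(-1782, Mul(-697, 8)), 279) = Add(Add(-1782, -5576), 279) = Add(-7358, 279) = -7079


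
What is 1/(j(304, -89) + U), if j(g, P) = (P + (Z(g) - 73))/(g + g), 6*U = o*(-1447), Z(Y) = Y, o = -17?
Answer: 912/3739261 ≈ 0.00024390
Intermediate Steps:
U = 24599/6 (U = (-17*(-1447))/6 = (1/6)*24599 = 24599/6 ≈ 4099.8)
j(g, P) = (-73 + P + g)/(2*g) (j(g, P) = (P + (g - 73))/(g + g) = (P + (-73 + g))/((2*g)) = (-73 + P + g)*(1/(2*g)) = (-73 + P + g)/(2*g))
1/(j(304, -89) + U) = 1/((1/2)*(-73 - 89 + 304)/304 + 24599/6) = 1/((1/2)*(1/304)*142 + 24599/6) = 1/(71/304 + 24599/6) = 1/(3739261/912) = 912/3739261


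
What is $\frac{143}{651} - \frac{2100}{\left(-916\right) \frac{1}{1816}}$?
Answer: $\frac{620696147}{149079} \approx 4163.5$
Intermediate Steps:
$\frac{143}{651} - \frac{2100}{\left(-916\right) \frac{1}{1816}} = 143 \cdot \frac{1}{651} - \frac{2100}{\left(-916\right) \frac{1}{1816}} = \frac{143}{651} - \frac{2100}{- \frac{229}{454}} = \frac{143}{651} - - \frac{953400}{229} = \frac{143}{651} + \frac{953400}{229} = \frac{620696147}{149079}$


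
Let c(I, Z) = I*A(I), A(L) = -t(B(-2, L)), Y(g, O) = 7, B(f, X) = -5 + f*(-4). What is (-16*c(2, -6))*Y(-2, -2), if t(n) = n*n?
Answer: 2016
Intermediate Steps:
B(f, X) = -5 - 4*f
t(n) = n**2
A(L) = -9 (A(L) = -(-5 - 4*(-2))**2 = -(-5 + 8)**2 = -1*3**2 = -1*9 = -9)
c(I, Z) = -9*I (c(I, Z) = I*(-9) = -9*I)
(-16*c(2, -6))*Y(-2, -2) = -(-144)*2*7 = -16*(-18)*7 = 288*7 = 2016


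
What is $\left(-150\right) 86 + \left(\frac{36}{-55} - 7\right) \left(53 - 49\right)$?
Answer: $- \frac{711184}{55} \approx -12931.0$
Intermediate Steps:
$\left(-150\right) 86 + \left(\frac{36}{-55} - 7\right) \left(53 - 49\right) = -12900 + \left(36 \left(- \frac{1}{55}\right) - 7\right) 4 = -12900 + \left(- \frac{36}{55} - 7\right) 4 = -12900 - \frac{1684}{55} = - \frac{711184}{55}$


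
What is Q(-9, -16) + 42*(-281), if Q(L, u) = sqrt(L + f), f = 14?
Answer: -11802 + sqrt(5) ≈ -11800.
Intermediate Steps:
Q(L, u) = sqrt(14 + L) (Q(L, u) = sqrt(L + 14) = sqrt(14 + L))
Q(-9, -16) + 42*(-281) = sqrt(14 - 9) + 42*(-281) = sqrt(5) - 11802 = -11802 + sqrt(5)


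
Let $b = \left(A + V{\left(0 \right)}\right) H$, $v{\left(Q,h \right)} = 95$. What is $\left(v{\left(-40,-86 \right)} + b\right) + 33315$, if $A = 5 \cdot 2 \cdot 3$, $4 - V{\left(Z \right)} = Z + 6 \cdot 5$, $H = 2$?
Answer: $33418$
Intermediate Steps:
$V{\left(Z \right)} = -26 - Z$ ($V{\left(Z \right)} = 4 - \left(Z + 6 \cdot 5\right) = 4 - \left(Z + 30\right) = 4 - \left(30 + Z\right) = -26 - Z$)
$A = 30$ ($A = 10 \cdot 3 = 30$)
$b = 8$ ($b = \left(30 - 26\right) 2 = 4 \cdot 2 = 8$)
$\left(v{\left(-40,-86 \right)} + b\right) + 33315 = \left(95 + 8\right) + 33315 = 103 + 33315 = 33418$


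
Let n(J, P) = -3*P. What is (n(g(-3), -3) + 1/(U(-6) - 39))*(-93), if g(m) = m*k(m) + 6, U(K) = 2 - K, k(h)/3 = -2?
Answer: -834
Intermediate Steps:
k(h) = -6 (k(h) = 3*(-2) = -6)
g(m) = 6 - 6*m (g(m) = m*(-6) + 6 = -6*m + 6 = 6 - 6*m)
(n(g(-3), -3) + 1/(U(-6) - 39))*(-93) = (-3*(-3) + 1/((2 - 1*(-6)) - 39))*(-93) = (9 + 1/((2 + 6) - 39))*(-93) = (9 + 1/(8 - 39))*(-93) = (9 + 1/(-31))*(-93) = (9 - 1/31)*(-93) = (278/31)*(-93) = -834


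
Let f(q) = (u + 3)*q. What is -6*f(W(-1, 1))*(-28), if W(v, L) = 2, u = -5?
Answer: -672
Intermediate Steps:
f(q) = -2*q (f(q) = (-5 + 3)*q = -2*q)
-6*f(W(-1, 1))*(-28) = -(-12)*2*(-28) = -6*(-4)*(-28) = 24*(-28) = -672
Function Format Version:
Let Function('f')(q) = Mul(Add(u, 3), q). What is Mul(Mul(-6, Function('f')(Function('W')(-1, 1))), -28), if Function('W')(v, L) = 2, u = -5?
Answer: -672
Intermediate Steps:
Function('f')(q) = Mul(-2, q) (Function('f')(q) = Mul(Add(-5, 3), q) = Mul(-2, q))
Mul(Mul(-6, Function('f')(Function('W')(-1, 1))), -28) = Mul(Mul(-6, Mul(-2, 2)), -28) = Mul(Mul(-6, -4), -28) = Mul(24, -28) = -672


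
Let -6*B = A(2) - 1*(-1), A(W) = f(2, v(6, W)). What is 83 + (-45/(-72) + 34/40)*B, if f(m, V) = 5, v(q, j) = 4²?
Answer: 3261/40 ≈ 81.525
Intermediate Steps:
v(q, j) = 16
A(W) = 5
B = -1 (B = -(5 - 1*(-1))/6 = -(5 + 1)/6 = -⅙*6 = -1)
83 + (-45/(-72) + 34/40)*B = 83 + (-45/(-72) + 34/40)*(-1) = 83 + (-45*(-1/72) + 34*(1/40))*(-1) = 83 + (5/8 + 17/20)*(-1) = 83 + (59/40)*(-1) = 83 - 59/40 = 3261/40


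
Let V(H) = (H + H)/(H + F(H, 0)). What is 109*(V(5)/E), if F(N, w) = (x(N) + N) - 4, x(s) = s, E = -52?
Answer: -545/286 ≈ -1.9056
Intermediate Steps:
F(N, w) = -4 + 2*N (F(N, w) = (N + N) - 4 = 2*N - 4 = -4 + 2*N)
V(H) = 2*H/(-4 + 3*H) (V(H) = (H + H)/(H + (-4 + 2*H)) = (2*H)/(-4 + 3*H) = 2*H/(-4 + 3*H))
109*(V(5)/E) = 109*((2*5/(-4 + 3*5))/(-52)) = 109*((2*5/(-4 + 15))*(-1/52)) = 109*((2*5/11)*(-1/52)) = 109*((2*5*(1/11))*(-1/52)) = 109*((10/11)*(-1/52)) = 109*(-5/286) = -545/286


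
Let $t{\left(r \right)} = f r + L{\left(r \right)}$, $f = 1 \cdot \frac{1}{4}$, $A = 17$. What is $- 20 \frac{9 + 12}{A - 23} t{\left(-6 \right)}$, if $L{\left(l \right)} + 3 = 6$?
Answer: $105$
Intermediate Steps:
$L{\left(l \right)} = 3$ ($L{\left(l \right)} = -3 + 6 = 3$)
$f = \frac{1}{4}$ ($f = 1 \cdot \frac{1}{4} = \frac{1}{4} \approx 0.25$)
$t{\left(r \right)} = 3 + \frac{r}{4}$ ($t{\left(r \right)} = \frac{r}{4} + 3 = 3 + \frac{r}{4}$)
$- 20 \frac{9 + 12}{A - 23} t{\left(-6 \right)} = - 20 \frac{9 + 12}{17 - 23} \left(3 + \frac{1}{4} \left(-6\right)\right) = - 20 \frac{21}{-6} \left(3 - \frac{3}{2}\right) = - 20 \cdot 21 \left(- \frac{1}{6}\right) \frac{3}{2} = \left(-20\right) \left(- \frac{7}{2}\right) \frac{3}{2} = 70 \cdot \frac{3}{2} = 105$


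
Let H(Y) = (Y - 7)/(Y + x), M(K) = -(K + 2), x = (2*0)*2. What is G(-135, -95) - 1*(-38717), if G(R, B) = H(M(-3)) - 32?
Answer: 38679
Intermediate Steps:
x = 0 (x = 0*2 = 0)
M(K) = -2 - K (M(K) = -(2 + K) = -2 - K)
H(Y) = (-7 + Y)/Y (H(Y) = (Y - 7)/(Y + 0) = (-7 + Y)/Y)
G(R, B) = -38 (G(R, B) = (-7 + (-2 - 1*(-3)))/(-2 - 1*(-3)) - 32 = (-7 + (-2 + 3))/(-2 + 3) - 32 = (-7 + 1)/1 - 32 = 1*(-6) - 32 = -6 - 32 = -38)
G(-135, -95) - 1*(-38717) = -38 - 1*(-38717) = -38 + 38717 = 38679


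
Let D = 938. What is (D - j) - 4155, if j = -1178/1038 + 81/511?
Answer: -852918413/265209 ≈ -3216.0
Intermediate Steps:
j = -258940/265209 (j = -1178*1/1038 + 81*(1/511) = -589/519 + 81/511 = -258940/265209 ≈ -0.97636)
(D - j) - 4155 = (938 - 1*(-258940/265209)) - 4155 = (938 + 258940/265209) - 4155 = 249024982/265209 - 4155 = -852918413/265209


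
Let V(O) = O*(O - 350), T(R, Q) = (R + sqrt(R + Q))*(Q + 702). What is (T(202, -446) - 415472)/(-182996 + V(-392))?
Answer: -90940/26967 + 128*I*sqrt(61)/26967 ≈ -3.3723 + 0.037072*I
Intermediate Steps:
T(R, Q) = (702 + Q)*(R + sqrt(Q + R)) (T(R, Q) = (R + sqrt(Q + R))*(702 + Q) = (702 + Q)*(R + sqrt(Q + R)))
V(O) = O*(-350 + O)
(T(202, -446) - 415472)/(-182996 + V(-392)) = ((702*202 + 702*sqrt(-446 + 202) - 446*202 - 446*sqrt(-446 + 202)) - 415472)/(-182996 - 392*(-350 - 392)) = ((141804 + 702*sqrt(-244) - 90092 - 892*I*sqrt(61)) - 415472)/(-182996 - 392*(-742)) = ((141804 + 702*(2*I*sqrt(61)) - 90092 - 892*I*sqrt(61)) - 415472)/(-182996 + 290864) = ((141804 + 1404*I*sqrt(61) - 90092 - 892*I*sqrt(61)) - 415472)/107868 = ((51712 + 512*I*sqrt(61)) - 415472)*(1/107868) = (-363760 + 512*I*sqrt(61))*(1/107868) = -90940/26967 + 128*I*sqrt(61)/26967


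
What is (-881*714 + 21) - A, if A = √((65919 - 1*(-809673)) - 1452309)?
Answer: -629013 - I*√576717 ≈ -6.2901e+5 - 759.42*I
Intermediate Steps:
A = I*√576717 (A = √((65919 + 809673) - 1452309) = √(875592 - 1452309) = √(-576717) = I*√576717 ≈ 759.42*I)
(-881*714 + 21) - A = (-881*714 + 21) - I*√576717 = (-629034 + 21) - I*√576717 = -629013 - I*√576717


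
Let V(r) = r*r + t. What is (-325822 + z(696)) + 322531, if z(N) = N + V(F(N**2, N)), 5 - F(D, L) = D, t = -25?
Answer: 234654014301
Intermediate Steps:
F(D, L) = 5 - D
V(r) = -25 + r**2 (V(r) = r*r - 25 = r**2 - 25 = -25 + r**2)
z(N) = -25 + N + (5 - N**2)**2 (z(N) = N + (-25 + (5 - N**2)**2) = -25 + N + (5 - N**2)**2)
(-325822 + z(696)) + 322531 = (-325822 + (-25 + 696 + (-5 + 696**2)**2)) + 322531 = (-325822 + (-25 + 696 + (-5 + 484416)**2)) + 322531 = (-325822 + (-25 + 696 + 484411**2)) + 322531 = (-325822 + (-25 + 696 + 234654016921)) + 322531 = (-325822 + 234654017592) + 322531 = 234653691770 + 322531 = 234654014301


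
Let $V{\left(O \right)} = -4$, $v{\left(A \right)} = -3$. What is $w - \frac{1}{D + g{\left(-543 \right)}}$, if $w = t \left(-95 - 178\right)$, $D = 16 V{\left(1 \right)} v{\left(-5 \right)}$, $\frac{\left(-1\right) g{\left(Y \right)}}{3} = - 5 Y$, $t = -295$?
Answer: $\frac{640494856}{7953} \approx 80535.0$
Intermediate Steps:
$g{\left(Y \right)} = 15 Y$ ($g{\left(Y \right)} = - 3 \left(- 5 Y\right) = 15 Y$)
$D = 192$ ($D = 16 \left(-4\right) \left(-3\right) = \left(-64\right) \left(-3\right) = 192$)
$w = 80535$ ($w = - 295 \left(-95 - 178\right) = \left(-295\right) \left(-273\right) = 80535$)
$w - \frac{1}{D + g{\left(-543 \right)}} = 80535 - \frac{1}{192 + 15 \left(-543\right)} = 80535 - \frac{1}{192 - 8145} = 80535 - \frac{1}{-7953} = 80535 - - \frac{1}{7953} = 80535 + \frac{1}{7953} = \frac{640494856}{7953}$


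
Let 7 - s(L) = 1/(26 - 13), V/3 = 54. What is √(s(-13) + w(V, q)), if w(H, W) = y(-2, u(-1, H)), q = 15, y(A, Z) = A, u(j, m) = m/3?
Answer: 8*√13/13 ≈ 2.2188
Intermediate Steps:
u(j, m) = m/3 (u(j, m) = m*(⅓) = m/3)
V = 162 (V = 3*54 = 162)
w(H, W) = -2
s(L) = 90/13 (s(L) = 7 - 1/(26 - 13) = 7 - 1/13 = 90/13)
√(s(-13) + w(V, q)) = √(90/13 - 2) = √(64/13) = 8*√13/13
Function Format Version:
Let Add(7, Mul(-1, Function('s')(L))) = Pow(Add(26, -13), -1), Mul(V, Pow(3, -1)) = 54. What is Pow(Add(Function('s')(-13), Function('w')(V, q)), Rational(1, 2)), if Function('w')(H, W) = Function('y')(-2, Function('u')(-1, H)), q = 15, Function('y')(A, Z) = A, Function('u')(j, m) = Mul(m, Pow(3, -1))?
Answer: Mul(Rational(8, 13), Pow(13, Rational(1, 2))) ≈ 2.2188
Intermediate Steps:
Function('u')(j, m) = Mul(Rational(1, 3), m) (Function('u')(j, m) = Mul(m, Rational(1, 3)) = Mul(Rational(1, 3), m))
V = 162 (V = Mul(3, 54) = 162)
Function('w')(H, W) = -2
Function('s')(L) = Rational(90, 13) (Function('s')(L) = Add(7, Mul(-1, Pow(Add(26, -13), -1))) = Add(7, Mul(-1, Pow(13, -1))) = Add(7, Mul(-1, Rational(1, 13))) = Add(7, Rational(-1, 13)) = Rational(90, 13))
Pow(Add(Function('s')(-13), Function('w')(V, q)), Rational(1, 2)) = Pow(Add(Rational(90, 13), -2), Rational(1, 2)) = Pow(Rational(64, 13), Rational(1, 2)) = Mul(Rational(8, 13), Pow(13, Rational(1, 2)))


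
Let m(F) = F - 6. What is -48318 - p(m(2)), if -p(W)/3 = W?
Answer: -48330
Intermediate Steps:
m(F) = -6 + F
p(W) = -3*W
-48318 - p(m(2)) = -48318 - (-3)*(-6 + 2) = -48318 - (-3)*(-4) = -48318 - 1*12 = -48318 - 12 = -48330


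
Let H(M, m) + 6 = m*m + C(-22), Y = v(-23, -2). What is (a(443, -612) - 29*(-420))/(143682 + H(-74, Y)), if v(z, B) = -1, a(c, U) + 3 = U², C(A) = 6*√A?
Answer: 55562913117/20643081121 - 2320326*I*√22/20643081121 ≈ 2.6916 - 0.00052721*I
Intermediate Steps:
a(c, U) = -3 + U²
Y = -1
H(M, m) = -6 + m² + 6*I*√22 (H(M, m) = -6 + (m*m + 6*√(-22)) = -6 + (m² + 6*(I*√22)) = -6 + (m² + 6*I*√22) = -6 + m² + 6*I*√22)
(a(443, -612) - 29*(-420))/(143682 + H(-74, Y)) = ((-3 + (-612)²) - 29*(-420))/(143682 + (-6 + (-1)² + 6*I*√22)) = ((-3 + 374544) + 12180)/(143682 + (-6 + 1 + 6*I*√22)) = (374541 + 12180)/(143682 + (-5 + 6*I*√22)) = 386721/(143677 + 6*I*√22)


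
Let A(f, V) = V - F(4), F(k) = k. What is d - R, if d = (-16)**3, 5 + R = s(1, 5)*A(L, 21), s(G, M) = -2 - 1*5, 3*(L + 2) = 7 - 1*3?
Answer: -3972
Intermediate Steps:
L = -2/3 (L = -2 + (7 - 1*3)/3 = -2 + (7 - 3)/3 = -2 + (1/3)*4 = -2 + 4/3 = -2/3 ≈ -0.66667)
A(f, V) = -4 + V (A(f, V) = V - 1*4 = V - 4 = -4 + V)
s(G, M) = -7 (s(G, M) = -2 - 5 = -7)
R = -124 (R = -5 - 7*(-4 + 21) = -5 - 7*17 = -5 - 119 = -124)
d = -4096
d - R = -4096 - 1*(-124) = -4096 + 124 = -3972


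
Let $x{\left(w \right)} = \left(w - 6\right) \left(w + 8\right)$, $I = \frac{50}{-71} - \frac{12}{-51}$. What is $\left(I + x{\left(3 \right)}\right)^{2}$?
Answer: $\frac{1631917609}{1456849} \approx 1120.2$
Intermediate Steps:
$I = - \frac{566}{1207}$ ($I = 50 \left(- \frac{1}{71}\right) - - \frac{4}{17} = - \frac{50}{71} + \frac{4}{17} = - \frac{566}{1207} \approx -0.46893$)
$x{\left(w \right)} = \left(-6 + w\right) \left(8 + w\right)$
$\left(I + x{\left(3 \right)}\right)^{2} = \left(- \frac{566}{1207} + \left(-48 + 3^{2} + 2 \cdot 3\right)\right)^{2} = \left(- \frac{566}{1207} + \left(-48 + 9 + 6\right)\right)^{2} = \left(- \frac{566}{1207} - 33\right)^{2} = \left(- \frac{40397}{1207}\right)^{2} = \frac{1631917609}{1456849}$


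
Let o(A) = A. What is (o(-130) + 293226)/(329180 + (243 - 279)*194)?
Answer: 73274/80549 ≈ 0.90968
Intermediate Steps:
(o(-130) + 293226)/(329180 + (243 - 279)*194) = (-130 + 293226)/(329180 + (243 - 279)*194) = 293096/(329180 - 36*194) = 293096/(329180 - 6984) = 293096/322196 = 293096*(1/322196) = 73274/80549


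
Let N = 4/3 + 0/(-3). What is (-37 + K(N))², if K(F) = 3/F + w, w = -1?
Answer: 20449/16 ≈ 1278.1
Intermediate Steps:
N = 4/3 (N = 4*(⅓) + 0*(-⅓) = 4/3 + 0 = 4/3 ≈ 1.3333)
K(F) = -1 + 3/F (K(F) = 3/F - 1 = -1 + 3/F)
(-37 + K(N))² = (-37 + (3 - 1*4/3)/(4/3))² = (-37 + 3*(3 - 4/3)/4)² = (-37 + (¾)*(5/3))² = (-37 + 5/4)² = (-143/4)² = 20449/16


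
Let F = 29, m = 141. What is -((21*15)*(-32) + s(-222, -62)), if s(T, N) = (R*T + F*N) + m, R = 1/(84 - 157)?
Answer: 856579/73 ≈ 11734.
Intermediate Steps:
R = -1/73 (R = 1/(-73) = -1/73 ≈ -0.013699)
s(T, N) = 141 + 29*N - T/73 (s(T, N) = (-T/73 + 29*N) + 141 = (29*N - T/73) + 141 = 141 + 29*N - T/73)
-((21*15)*(-32) + s(-222, -62)) = -((21*15)*(-32) + (141 + 29*(-62) - 1/73*(-222))) = -(315*(-32) + (141 - 1798 + 222/73)) = -(-10080 - 120739/73) = -1*(-856579/73) = 856579/73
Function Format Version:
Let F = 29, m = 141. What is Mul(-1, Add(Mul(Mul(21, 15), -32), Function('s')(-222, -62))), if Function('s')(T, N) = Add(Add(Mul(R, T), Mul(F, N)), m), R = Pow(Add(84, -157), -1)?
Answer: Rational(856579, 73) ≈ 11734.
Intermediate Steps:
R = Rational(-1, 73) (R = Pow(-73, -1) = Rational(-1, 73) ≈ -0.013699)
Function('s')(T, N) = Add(141, Mul(29, N), Mul(Rational(-1, 73), T)) (Function('s')(T, N) = Add(Add(Mul(Rational(-1, 73), T), Mul(29, N)), 141) = Add(Add(Mul(29, N), Mul(Rational(-1, 73), T)), 141) = Add(141, Mul(29, N), Mul(Rational(-1, 73), T)))
Mul(-1, Add(Mul(Mul(21, 15), -32), Function('s')(-222, -62))) = Mul(-1, Add(Mul(Mul(21, 15), -32), Add(141, Mul(29, -62), Mul(Rational(-1, 73), -222)))) = Mul(-1, Add(Mul(315, -32), Add(141, -1798, Rational(222, 73)))) = Mul(-1, Add(-10080, Rational(-120739, 73))) = Mul(-1, Rational(-856579, 73)) = Rational(856579, 73)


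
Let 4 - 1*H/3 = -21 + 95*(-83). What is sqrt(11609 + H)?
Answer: sqrt(35339) ≈ 187.99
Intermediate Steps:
H = 23730 (H = 12 - 3*(-21 + 95*(-83)) = 12 - 3*(-21 - 7885) = 12 - 3*(-7906) = 12 + 23718 = 23730)
sqrt(11609 + H) = sqrt(11609 + 23730) = sqrt(35339)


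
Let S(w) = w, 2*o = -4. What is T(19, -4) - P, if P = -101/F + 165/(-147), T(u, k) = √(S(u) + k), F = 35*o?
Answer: -157/490 + √15 ≈ 3.5526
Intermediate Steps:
o = -2 (o = (½)*(-4) = -2)
F = -70 (F = 35*(-2) = -70)
T(u, k) = √(k + u) (T(u, k) = √(u + k) = √(k + u))
P = 157/490 (P = -101/(-70) + 165/(-147) = -101*(-1/70) + 165*(-1/147) = 101/70 - 55/49 = 157/490 ≈ 0.32041)
T(19, -4) - P = √(-4 + 19) - 1*157/490 = √15 - 157/490 = -157/490 + √15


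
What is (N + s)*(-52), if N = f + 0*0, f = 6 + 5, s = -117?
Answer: 5512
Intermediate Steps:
f = 11
N = 11 (N = 11 + 0*0 = 11 + 0 = 11)
(N + s)*(-52) = (11 - 117)*(-52) = -106*(-52) = 5512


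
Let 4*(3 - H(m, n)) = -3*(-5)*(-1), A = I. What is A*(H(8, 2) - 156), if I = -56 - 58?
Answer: 34029/2 ≈ 17015.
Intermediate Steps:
I = -114
A = -114
H(m, n) = 27/4 (H(m, n) = 3 - (-3*(-5))*(-1)/4 = 3 - 15*(-1)/4 = 3 - ¼*(-15) = 3 + 15/4 = 27/4)
A*(H(8, 2) - 156) = -114*(27/4 - 156) = -114*(-597/4) = 34029/2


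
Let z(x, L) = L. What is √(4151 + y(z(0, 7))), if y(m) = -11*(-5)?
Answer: √4206 ≈ 64.854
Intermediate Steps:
y(m) = 55
√(4151 + y(z(0, 7))) = √(4151 + 55) = √4206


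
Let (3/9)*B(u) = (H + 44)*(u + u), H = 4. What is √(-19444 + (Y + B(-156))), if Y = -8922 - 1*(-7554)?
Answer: 2*I*√16435 ≈ 256.4*I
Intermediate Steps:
Y = -1368 (Y = -8922 + 7554 = -1368)
B(u) = 288*u (B(u) = 3*((4 + 44)*(u + u)) = 3*(48*(2*u)) = 3*(96*u) = 288*u)
√(-19444 + (Y + B(-156))) = √(-19444 + (-1368 + 288*(-156))) = √(-19444 + (-1368 - 44928)) = √(-19444 - 46296) = √(-65740) = 2*I*√16435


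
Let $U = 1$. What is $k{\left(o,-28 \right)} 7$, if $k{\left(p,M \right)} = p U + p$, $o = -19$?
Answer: $-266$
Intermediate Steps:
$k{\left(p,M \right)} = 2 p$ ($k{\left(p,M \right)} = p 1 + p = p + p = 2 p$)
$k{\left(o,-28 \right)} 7 = 2 \left(-19\right) 7 = \left(-38\right) 7 = -266$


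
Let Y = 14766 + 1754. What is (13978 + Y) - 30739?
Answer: -241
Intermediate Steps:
Y = 16520
(13978 + Y) - 30739 = (13978 + 16520) - 30739 = 30498 - 30739 = -241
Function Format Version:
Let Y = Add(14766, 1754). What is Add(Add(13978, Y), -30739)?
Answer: -241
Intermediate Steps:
Y = 16520
Add(Add(13978, Y), -30739) = Add(Add(13978, 16520), -30739) = Add(30498, -30739) = -241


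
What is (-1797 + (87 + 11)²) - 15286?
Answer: -7479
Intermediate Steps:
(-1797 + (87 + 11)²) - 15286 = (-1797 + 98²) - 15286 = (-1797 + 9604) - 15286 = 7807 - 15286 = -7479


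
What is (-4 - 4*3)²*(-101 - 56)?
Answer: -40192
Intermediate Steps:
(-4 - 4*3)²*(-101 - 56) = (-4 - 12)²*(-157) = (-16)²*(-157) = 256*(-157) = -40192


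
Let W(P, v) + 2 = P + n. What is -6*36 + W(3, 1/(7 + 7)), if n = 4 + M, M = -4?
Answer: -215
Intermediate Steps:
n = 0 (n = 4 - 4 = 0)
W(P, v) = -2 + P (W(P, v) = -2 + (P + 0) = -2 + P)
-6*36 + W(3, 1/(7 + 7)) = -6*36 + (-2 + 3) = -216 + 1 = -215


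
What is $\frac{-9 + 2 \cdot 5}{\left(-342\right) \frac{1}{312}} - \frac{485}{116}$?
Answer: $- \frac{33677}{6612} \approx -5.0933$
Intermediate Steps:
$\frac{-9 + 2 \cdot 5}{\left(-342\right) \frac{1}{312}} - \frac{485}{116} = \frac{-9 + 10}{\left(-342\right) \frac{1}{312}} - \frac{485}{116} = 1 \frac{1}{- \frac{57}{52}} - \frac{485}{116} = 1 \left(- \frac{52}{57}\right) - \frac{485}{116} = - \frac{52}{57} - \frac{485}{116} = - \frac{33677}{6612}$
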